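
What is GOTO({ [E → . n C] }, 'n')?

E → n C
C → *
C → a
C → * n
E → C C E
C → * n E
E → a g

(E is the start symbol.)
{ [C → . * n E], [C → . * n], [C → . *], [C → . a], [E → n . C] }

GOTO(I, 'n') = CLOSURE({ [A → αX.β] : [A → α.Xβ] ∈ I, X = 'n' })

Items with dot before 'n', with the dot advanced:
  [E → . n C] → [E → n . C]
Closure of the advanced items:
  [E → n . C] has the dot before C: add [C → . *], [C → . a], [C → . * n], [C → . * n E]

GOTO = { [C → . * n E], [C → . * n], [C → . *], [C → . a], [E → n . C] }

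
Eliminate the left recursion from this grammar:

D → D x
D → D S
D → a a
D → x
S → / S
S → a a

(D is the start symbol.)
D is directly left-recursive. The standard transformation for
  A → A α₁ | ... | A α_m | β₁ | ... | β_n
is
  A  → β₁ A' | ... | β_n A'
  A' → α₁ A' | ... | α_m A' | ε

D → a a becomes D → a a D'
D → x becomes D → x D'
D → D x becomes D' → x D'
D → D S becomes D' → S D'
Add D' → ε

Productions for other non-terminals are unchanged:
  S → / S
  S → a a

Resulting grammar:
D → a a D'
D → x D'
D' → x D'
D' → S D'
D' → ε
S → / S
S → a a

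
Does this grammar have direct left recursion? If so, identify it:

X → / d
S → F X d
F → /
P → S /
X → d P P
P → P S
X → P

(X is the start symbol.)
Direct left recursion occurs when N → N α for some non-terminal N (the right-hand side begins with the left-hand side itself).

X → / d: starts with '/'
S → F X d: starts with F
F → /: starts with '/'
P → S /: starts with S
X → d P P: starts with d
P → P S: LEFT RECURSIVE (starts with P)
X → P: starts with P

The grammar has direct left recursion on: P.

Answer: Yes, P is left-recursive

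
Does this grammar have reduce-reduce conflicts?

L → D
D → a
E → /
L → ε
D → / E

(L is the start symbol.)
No reduce-reduce conflicts

A reduce-reduce conflict occurs when an LR(0) state has two complete items [A → α .] and [B → β .] — both call for a reduction, and with no lookahead the parser cannot choose between them.

Augment with L' → L and build the canonical LR(0) collection (I0 = CLOSURE({[L' → . L]}), then GOTO on every symbol after a dot until no new states appear). It has 7 states:
  I0: { [D → . / E], [D → . a], [L → . D], [L → .], [L' → . L] }  — shift, reduce
  I1: { [D → / . E], [E → . /] }  — shift
  I2: { [L → D .] }  — reduce
  I3: { [L' → L .] }  — accept
  I4: { [D → a .] }  — reduce
  I5: { [E → / .] }  — reduce
  I6: { [D → / E .] }  — reduce

No state contains more than one complete item.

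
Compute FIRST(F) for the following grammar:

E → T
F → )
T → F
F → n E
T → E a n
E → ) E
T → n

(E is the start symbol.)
{ ')', 'n' }

To compute FIRST(F), examine every production with F on the left-hand side, reading each right-hand side left to right until a non-nullable symbol is reached.

From F → ):
  - ')' is a terminal: add ')' and stop
From F → n E:
  - n is a terminal: add 'n' and stop

Collecting: FIRST(F) = { ')', 'n' }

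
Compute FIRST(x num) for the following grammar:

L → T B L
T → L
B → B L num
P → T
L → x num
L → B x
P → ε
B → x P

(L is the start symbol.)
To compute FIRST(x num), process the symbols left to right:
Symbol x is a terminal. Add 'x' and stop.
FIRST(x num) = { 'x' }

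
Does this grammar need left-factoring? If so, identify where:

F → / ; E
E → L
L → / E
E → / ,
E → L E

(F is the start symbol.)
Yes, E has productions with common prefix 'L'

Left-factoring is needed when two productions for the same non-terminal
share a common prefix on the right-hand side.

Productions for E:
  E → L
  E → / ,
  E → L E

Found common prefix 'L' in productions for E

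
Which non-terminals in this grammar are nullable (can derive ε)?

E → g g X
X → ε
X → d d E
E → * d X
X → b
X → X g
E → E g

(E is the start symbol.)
{ 'X' }

A non-terminal is nullable if it can derive ε (the empty string): either it has an ε-production, or it has a production whose right-hand side consists entirely of nullable non-terminals.

ε-productions: X → ε
So X is immediately nullable.
No further non-terminal can be added: every production for the remaining non-terminals contains a terminal or a non-nullable non-terminal.
Nullable = { 'X' }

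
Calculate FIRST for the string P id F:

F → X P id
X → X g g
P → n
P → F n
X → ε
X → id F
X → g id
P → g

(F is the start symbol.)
FIRST sets of the non-terminals involved (from the grammar, by fixed-point iteration):
  FIRST(P) = { 'g', 'id', 'n' }

To compute FIRST(P id F), process the symbols left to right:
Symbol P is a non-terminal. Add FIRST(P) \ {ε} = { 'g', 'id', 'n' }
P is not nullable (ε ∉ FIRST(P)), so stop here.
FIRST(P id F) = { 'g', 'id', 'n' }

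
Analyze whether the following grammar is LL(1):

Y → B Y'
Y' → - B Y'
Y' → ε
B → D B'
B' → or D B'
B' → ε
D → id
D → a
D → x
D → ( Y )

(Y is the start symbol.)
Relevant sets:
  FOLLOW(Y') = { $, ')' }
  FOLLOW(B') = { $, ')', '-' }

For Y':
  PREDICT(Y' → '-' B Y') = { '-' }
  PREDICT(Y' → ε) = { $, ')' }
For B':
  PREDICT(B' → or D B') = { 'or' }
  PREDICT(B' → ε) = { $, ')', '-' }
For D:
  PREDICT(D → id) = { 'id' }
  PREDICT(D → a) = { 'a' }
  PREDICT(D → x) = { 'x' }
  PREDICT(D → '(' Y ')') = { '(' }
Y, B have a single production, so nothing to check there.

All predict sets are disjoint. The grammar IS LL(1).

Answer: Yes, the grammar is LL(1).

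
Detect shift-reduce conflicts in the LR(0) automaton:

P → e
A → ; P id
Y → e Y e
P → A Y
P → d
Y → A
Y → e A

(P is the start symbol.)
No shift-reduce conflicts

A shift-reduce conflict occurs when an LR(0) state has both:
  - a complete (reduce) item [A → α .] (dot at the end), and
  - a shift item [B → β . c γ] (dot before a terminal).

Augment with P' → P and build the canonical LR(0) collection (I0 = CLOSURE({[P' → . P]}), then GOTO on every symbol after a dot until no new states appear). It has 14 states:
  I0: { [A → . ; P id], [P → . A Y], [P → . d], [P → . e], [P' → . P] }  — shift
  I1: { [A → . ; P id], [A → ; . P id], [P → . A Y], [P → . d], [P → . e] }  — shift
  I2: { [A → . ; P id], [P → A . Y], [Y → . A], [Y → . e A], [Y → . e Y e] }  — shift
  I3: { [P' → P .] }  — accept
  I4: { [P → d .] }  — reduce
  I5: { [P → e .] }  — reduce
  I6: { [Y → A .] }  — reduce
  I7: { [P → A Y .] }  — reduce
  I8: { [A → . ; P id], [Y → . A], [Y → . e A], [Y → . e Y e], [Y → e . A], [Y → e . Y e] }  — shift
  I9: { [Y → A .], [Y → e A .] }  — 2 reduces
  I10: { [Y → e Y . e] }  — shift
  I11: { [Y → e Y e .] }  — reduce
  I12: { [A → ; P . id] }  — shift
  I13: { [A → ; P id .] }  — reduce

No state contains both a complete item and a shift item.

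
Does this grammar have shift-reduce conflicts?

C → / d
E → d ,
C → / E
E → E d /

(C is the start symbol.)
Yes — I3: [C → / E .] vs [E → E . d /]; I4: [C → / d .] vs [E → d . ,]

A shift-reduce conflict occurs when an LR(0) state has both:
  - a complete (reduce) item [A → α .] (dot at the end), and
  - a shift item [B → β . c γ] (dot before a terminal).

Augment with C' → C and build the canonical LR(0) collection (I0 = CLOSURE({[C' → . C]}), then GOTO on every symbol after a dot until no new states appear). It has 8 states:
  I0: { [C → . / E], [C → . / d], [C' → . C] }  — shift
  I1: { [C → / . E], [C → / . d], [E → . E d /], [E → . d ,] }  — shift
  I2: { [C' → C .] }  — accept
  I3: { [C → / E .], [E → E . d /] }  — shift, reduce
  I4: { [C → / d .], [E → d . ,] }  — shift, reduce
  I5: { [E → d , .] }  — reduce
  I6: { [E → E d . /] }  — shift
  I7: { [E → E d / .] }  — reduce

I3 contains reduce item [C → / E .] and shift item [E → E . d /] — shift-reduce conflict.
I4 contains reduce item [C → / d .] and shift item [E → d . ,] — shift-reduce conflict.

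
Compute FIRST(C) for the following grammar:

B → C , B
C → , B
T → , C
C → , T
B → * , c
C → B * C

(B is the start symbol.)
To compute FIRST(C), examine every production with C on the left-hand side, reading each right-hand side left to right until a non-nullable symbol is reached.

FIRST sets of the other non-terminals involved (by the same procedure, iterated to a fixed point):
  FIRST(B) = { '*', ',' }

From C → , B:
  - ',' is a terminal: add ',' and stop
From C → , T:
  - ',' is a terminal: add ',' and stop
From C → B * C:
  - B is a non-terminal: add FIRST(B) \ {ε} = { '*', ',' }
    B is not nullable, so stop

Collecting: FIRST(C) = { '*', ',' }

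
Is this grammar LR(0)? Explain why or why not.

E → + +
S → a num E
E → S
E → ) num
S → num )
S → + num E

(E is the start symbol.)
A grammar is LR(0) if no state in the canonical LR(0) collection has:
  - both a shift item (dot before a terminal) and a complete item (shift-reduce conflict), or
  - two or more complete items (reduce-reduce conflict; the accept item [E' → E .] counts as a complete item here).

Augment with E' → E and build the canonical LR(0) collection (I0 = CLOSURE({[E' → . E]}), then GOTO on every symbol after a dot until no new states appear). It has 14 states:
  I0: { [E → . ) num], [E → . + +], [E → . S], [E' → . E], [S → . + num E], [S → . a num E], [S → . num )] }  — shift
  I1: { [E → ) . num] }  — shift
  I2: { [E → + . +], [S → + . num E] }  — shift
  I3: { [E' → E .] }  — accept
  I4: { [E → S .] }  — reduce
  I5: { [S → a . num E] }  — shift
  I6: { [S → num . )] }  — shift
  I7: { [S → num ) .] }  — reduce
  I8: { [E → . ) num], [E → . + +], [E → . S], [S → . + num E], [S → . a num E], [S → . num )], [S → a num . E] }  — shift
  I9: { [S → a num E .] }  — reduce
  I10: { [E → + + .] }  — reduce
  I11: { [E → . ) num], [E → . + +], [E → . S], [S → + num . E], [S → . + num E], [S → . a num E], [S → . num )] }  — shift
  I12: { [S → + num E .] }  — reduce
  I13: { [E → ) num .] }  — reduce

Every state is either a pure shift/goto state or contains exactly one complete item and nothing to shift — no conflicts. The grammar is LR(0).

Answer: Yes, the grammar is LR(0)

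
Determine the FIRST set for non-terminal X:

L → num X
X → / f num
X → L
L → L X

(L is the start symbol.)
{ '/', 'num' }

FIRST sets of the other non-terminals involved (by the same procedure, iterated to a fixed point):
  FIRST(L) = { 'num' }

From X → / f num:
  - '/' is a terminal: add '/' and stop
From X → L:
  - L is a non-terminal: add FIRST(L) \ {ε} = { 'num' }
    L is not nullable, so stop

Collecting: FIRST(X) = { '/', 'num' }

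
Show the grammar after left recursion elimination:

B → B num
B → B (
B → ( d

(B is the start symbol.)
B → ( d B'
B' → num B'
B' → ( B'
B' → ε

B is directly left-recursive. The standard transformation for
  A → A α₁ | ... | A α_m | β₁ | ... | β_n
is
  A  → β₁ A' | ... | β_n A'
  A' → α₁ A' | ... | α_m A' | ε

B → ( d becomes B → ( d B'
B → B num becomes B' → num B'
B → B ( becomes B' → ( B'
Add B' → ε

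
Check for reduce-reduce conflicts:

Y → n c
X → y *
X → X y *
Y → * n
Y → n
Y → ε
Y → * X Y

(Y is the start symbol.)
No reduce-reduce conflicts

Augment with Y' → Y and build the canonical LR(0) collection (I0 = CLOSURE({[Y' → . Y]}), then GOTO on every symbol after a dot until no new states appear). It has 12 states:
  I0: { [Y → . * X Y], [Y → . * n], [Y → . n c], [Y → . n], [Y → .], [Y' → . Y] }  — shift, reduce
  I1: { [X → . X y *], [X → . y *], [Y → * . X Y], [Y → * . n] }  — shift
  I2: { [Y' → Y .] }  — accept
  I3: { [Y → n . c], [Y → n .] }  — shift, reduce
  I4: { [Y → n c .] }  — reduce
  I5: { [X → X . y *], [Y → * X . Y], [Y → . * X Y], [Y → . * n], [Y → . n c], [Y → . n], [Y → .] }  — shift, reduce
  I6: { [Y → * n .] }  — reduce
  I7: { [X → y . *] }  — shift
  I8: { [X → y * .] }  — reduce
  I9: { [Y → * X Y .] }  — reduce
  I10: { [X → X y . *] }  — shift
  I11: { [X → X y * .] }  — reduce

No state contains more than one complete item.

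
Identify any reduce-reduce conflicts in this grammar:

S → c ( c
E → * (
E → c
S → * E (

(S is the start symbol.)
No reduce-reduce conflicts

A reduce-reduce conflict occurs when an LR(0) state has two complete items [A → α .] and [B → β .] — both call for a reduction, and with no lookahead the parser cannot choose between them.

Augment with S' → S and build the canonical LR(0) collection (I0 = CLOSURE({[S' → . S]}), then GOTO on every symbol after a dot until no new states appear). It has 11 states:
  I0: { [S → . * E (], [S → . c ( c], [S' → . S] }  — shift
  I1: { [E → . * (], [E → . c], [S → * . E (] }  — shift
  I2: { [S' → S .] }  — accept
  I3: { [S → c . ( c] }  — shift
  I4: { [S → c ( . c] }  — shift
  I5: { [S → c ( c .] }  — reduce
  I6: { [E → * . (] }  — shift
  I7: { [S → * E . (] }  — shift
  I8: { [E → c .] }  — reduce
  I9: { [S → * E ( .] }  — reduce
  I10: { [E → * ( .] }  — reduce

No state contains more than one complete item.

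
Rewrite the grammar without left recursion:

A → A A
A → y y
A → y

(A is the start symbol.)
A is directly left-recursive. The standard transformation for
  A → A α₁ | ... | A α_m | β₁ | ... | β_n
is
  A  → β₁ A' | ... | β_n A'
  A' → α₁ A' | ... | α_m A' | ε

A → y y becomes A → y y A'
A → y becomes A → y A'
A → A A becomes A' → A A'
Add A' → ε

Resulting grammar:
A → y y A'
A → y A'
A' → A A'
A' → ε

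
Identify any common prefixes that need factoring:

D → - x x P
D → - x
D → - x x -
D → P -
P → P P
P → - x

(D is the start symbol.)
Left-factoring is needed when two productions for the same non-terminal
share a common prefix on the right-hand side.

Productions for D:
  D → - x x P
  D → - x
  D → - x x -
  D → P -
Productions for P:
  P → P P
  P → - x

Found common prefix '- x' in productions for D

Answer: Yes, D has productions with common prefix '- x'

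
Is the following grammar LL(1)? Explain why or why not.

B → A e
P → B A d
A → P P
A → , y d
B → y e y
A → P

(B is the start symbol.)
No. Predict set conflict for B: { 'y' }

A grammar is LL(1) if for each non-terminal N with multiple productions, the predict sets of those productions are pairwise disjoint, where PREDICT(N → α) = (FIRST(α) \ {ε}) ∪ (FOLLOW(N) if α ⇒* ε).

Relevant sets:
  FIRST(A) = { ',', 'y' }
  FIRST(P) = { ',', 'y' }

For B:
  PREDICT(B → A e) = { ',', 'y' }
  PREDICT(B → y e y) = { 'y' }
For A:
  PREDICT(A → P P) = { ',', 'y' }
  PREDICT(A → ',' y d) = { ',' }
  PREDICT(A → P) = { ',', 'y' }
P has a single production, so nothing to check there.

Conflict found: Predict set conflict for B: { 'y' }
The grammar is NOT LL(1).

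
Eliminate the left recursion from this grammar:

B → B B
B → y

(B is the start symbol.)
B is directly left-recursive. The standard transformation for
  A → A α₁ | ... | A α_m | β₁ | ... | β_n
is
  A  → β₁ A' | ... | β_n A'
  A' → α₁ A' | ... | α_m A' | ε

B → y becomes B → y B'
B → B B becomes B' → B B'
Add B' → ε

Resulting grammar:
B → y B'
B' → B B'
B' → ε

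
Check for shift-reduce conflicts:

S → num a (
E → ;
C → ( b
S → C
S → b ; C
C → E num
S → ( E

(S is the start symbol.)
Augment with S' → S and build the canonical LR(0) collection (I0 = CLOSURE({[S' → . S]}), then GOTO on every symbol after a dot until no new states appear). It has 16 states:
  I0: { [C → . ( b], [C → . E num], [E → . ;], [S → . ( E], [S → . C], [S → . b ; C], [S → . num a (], [S' → . S] }  — shift
  I1: { [C → ( . b], [E → . ;], [S → ( . E] }  — shift
  I2: { [E → ; .] }  — reduce
  I3: { [S → C .] }  — reduce
  I4: { [C → E . num] }  — shift
  I5: { [S' → S .] }  — accept
  I6: { [S → b . ; C] }  — shift
  I7: { [S → num . a (] }  — shift
  I8: { [S → num a . (] }  — shift
  I9: { [S → num a ( .] }  — reduce
  I10: { [C → . ( b], [C → . E num], [E → . ;], [S → b ; . C] }  — shift
  I11: { [C → ( . b] }  — shift
  I12: { [S → b ; C .] }  — reduce
  I13: { [C → ( b .] }  — reduce
  I14: { [C → E num .] }  — reduce
  I15: { [S → ( E .] }  — reduce

No state contains both a complete item and a shift item.

Answer: No shift-reduce conflicts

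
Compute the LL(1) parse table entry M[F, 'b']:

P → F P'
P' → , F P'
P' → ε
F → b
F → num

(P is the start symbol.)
F → b

To find M[F, 'b'], we find productions for F where 'b' is in the predict set (PREDICT(N → α) = (FIRST(α) \ {ε}) ∪ (FOLLOW(N) if α ⇒* ε)).

F → b: PREDICT = { 'b' }
  'b' is in predict set, so this production goes in M[F, 'b']
F → num: PREDICT = { 'num' }

M[F, 'b'] = F → b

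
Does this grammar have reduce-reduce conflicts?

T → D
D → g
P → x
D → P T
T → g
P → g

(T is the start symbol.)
A reduce-reduce conflict occurs when an LR(0) state has two complete items [A → α .] and [B → β .] — both call for a reduction, and with no lookahead the parser cannot choose between them.

Augment with T' → T and build the canonical LR(0) collection (I0 = CLOSURE({[T' → . T]}), then GOTO on every symbol after a dot until no new states appear). It has 7 states:
  I0: { [D → . P T], [D → . g], [P → . g], [P → . x], [T → . D], [T → . g], [T' → . T] }  — shift
  I1: { [T → D .] }  — reduce
  I2: { [D → . P T], [D → . g], [D → P . T], [P → . g], [P → . x], [T → . D], [T → . g] }  — shift
  I3: { [T' → T .] }  — accept
  I4: { [D → g .], [P → g .], [T → g .] }  — 3 reduces
  I5: { [P → x .] }  — reduce
  I6: { [D → P T .] }  — reduce

I4 contains complete items [D → g .], [P → g .], [T → g .] — reduce-reduce conflict.

Answer: Yes — I4: [D → g .] vs [P → g .]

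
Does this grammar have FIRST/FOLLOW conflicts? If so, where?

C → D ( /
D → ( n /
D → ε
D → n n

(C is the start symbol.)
Yes. D → '(' n '/' with FOLLOW(D) on { '(' }

Nullable non-terminals: D.

D: nullable alternative(s) D → ε; FOLLOW(D) = { '(' }
  D → ( n /: FIRST \ {ε} = { '(' } — overlaps FOLLOW(D) on { '(' }: CONFLICT
  D → ε: FIRST \ {ε} = { } — this is the only nullable alternative, skip
  D → n n: FIRST \ {ε} = { 'n' } — disjoint from FOLLOW(D)

C has no nullable alternative, so no FIRST/FOLLOW check is needed there.

So the grammar has 1 FIRST/FOLLOW conflict (marked CONFLICT above).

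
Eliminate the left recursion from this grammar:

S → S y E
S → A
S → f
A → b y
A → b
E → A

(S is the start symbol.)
S → A S'
S → f S'
S' → y E S'
S' → ε
A → b y
A → b
E → A

S is directly left-recursive. The standard transformation for
  A → A α₁ | ... | A α_m | β₁ | ... | β_n
is
  A  → β₁ A' | ... | β_n A'
  A' → α₁ A' | ... | α_m A' | ε

S → A becomes S → A S'
S → f becomes S → f S'
S → S y E becomes S' → y E S'
Add S' → ε

Productions for other non-terminals are unchanged:
  A → b y
  A → b
  E → A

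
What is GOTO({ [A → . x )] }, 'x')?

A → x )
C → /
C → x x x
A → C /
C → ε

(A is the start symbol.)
GOTO(I, 'x') = CLOSURE({ [A → αX.β] : [A → α.Xβ] ∈ I, X = 'x' })

Items with dot before 'x', with the dot advanced:
  [A → . x )] → [A → x . )]
Closure adds nothing (no advanced item has the dot before a non-terminal).

GOTO = { [A → x . )] }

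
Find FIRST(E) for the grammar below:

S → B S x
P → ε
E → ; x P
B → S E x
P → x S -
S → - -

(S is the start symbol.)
To compute FIRST(E), examine every production with E on the left-hand side, reading each right-hand side left to right until a non-nullable symbol is reached.

From E → ; x P:
  - ';' is a terminal: add ';' and stop

Collecting: FIRST(E) = { ';' }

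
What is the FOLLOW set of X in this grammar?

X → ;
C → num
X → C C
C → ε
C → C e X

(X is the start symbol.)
{ $, 'e', 'num' }

X is the start symbol, so $ ∈ FOLLOW(X).
In C → C e X: X is at the end, add FOLLOW(C)

The FOLLOW sets referred to above (computed the same way, to a fixed point):
  FOLLOW(C) = { $, 'e', 'num' }

Taking the union: FOLLOW(X) = { $, 'e', 'num' }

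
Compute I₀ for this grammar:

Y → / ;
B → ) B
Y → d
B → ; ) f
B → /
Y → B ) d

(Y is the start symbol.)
{ [B → . ) B], [B → . /], [B → . ; ) f], [Y → . / ;], [Y → . B ) d], [Y → . d], [Y' → . Y] }

First, augment the grammar with Y' → Y
I₀ = CLOSURE({ [Y' → . Y] }):
  [Y' → . Y] has the dot before Y: add [Y → . / ;], [Y → . d], [Y → . B ) d]
  [Y → . B ) d] has the dot before B: add [B → . ) B], [B → . ; ) f], [B → . /]
No further items can be added.

I₀ = { [B → . ) B], [B → . /], [B → . ; ) f], [Y → . / ;], [Y → . B ) d], [Y → . d], [Y' → . Y] }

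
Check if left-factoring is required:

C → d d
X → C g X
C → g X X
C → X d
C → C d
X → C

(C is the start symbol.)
Left-factoring is needed when two productions for the same non-terminal
share a common prefix on the right-hand side.

Productions for C:
  C → d d
  C → g X X
  C → X d
  C → C d
Productions for X:
  X → C g X
  X → C

Found common prefix 'C' in productions for X

Answer: Yes, X has productions with common prefix 'C'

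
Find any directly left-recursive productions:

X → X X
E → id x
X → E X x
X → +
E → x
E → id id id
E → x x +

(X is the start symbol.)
Direct left recursion occurs when N → N α for some non-terminal N (the right-hand side begins with the left-hand side itself).

X → X X: LEFT RECURSIVE (starts with X)
E → id x: starts with id
X → E X x: starts with E
X → +: starts with '+'
E → x: starts with x
E → id id id: starts with id
E → x x +: starts with x

The grammar has direct left recursion on: X.

Answer: Yes, X is left-recursive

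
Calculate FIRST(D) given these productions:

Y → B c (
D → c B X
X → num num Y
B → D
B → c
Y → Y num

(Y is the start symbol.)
{ 'c' }

From D → c B X:
  - c is a terminal: add 'c' and stop

Collecting: FIRST(D) = { 'c' }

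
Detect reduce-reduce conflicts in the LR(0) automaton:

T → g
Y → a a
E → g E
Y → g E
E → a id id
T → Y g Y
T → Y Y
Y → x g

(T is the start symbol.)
Augment with T' → T and build the canonical LR(0) collection (I0 = CLOSURE({[T' → . T]}), then GOTO on every symbol after a dot until no new states appear). It has 20 states:
  I0: { [T → . Y Y], [T → . Y g Y], [T → . g], [T' → . T], [Y → . a a], [Y → . g E], [Y → . x g] }  — shift
  I1: { [T' → T .] }  — accept
  I2: { [T → Y . Y], [T → Y . g Y], [Y → . a a], [Y → . g E], [Y → . x g] }  — shift
  I3: { [Y → a . a] }  — shift
  I4: { [E → . a id id], [E → . g E], [T → g .], [Y → g . E] }  — shift, reduce
  I5: { [Y → x . g] }  — shift
  I6: { [Y → x g .] }  — reduce
  I7: { [Y → g E .] }  — reduce
  I8: { [E → a . id id] }  — shift
  I9: { [E → . a id id], [E → . g E], [E → g . E] }  — shift
  I10: { [E → g E .] }  — reduce
  I11: { [E → a id . id] }  — shift
  I12: { [E → a id id .] }  — reduce
  I13: { [Y → a a .] }  — reduce
  I14: { [T → Y Y .] }  — reduce
  I15: { [E → . a id id], [E → . g E], [T → Y g . Y], [Y → . a a], [Y → . g E], [Y → . x g], [Y → g . E] }  — shift
  I16: { [T → Y g Y .] }  — reduce
  I17: { [E → a . id id], [Y → a . a] }  — shift
  I18: { [E → . a id id], [E → . g E], [E → g . E], [Y → g . E] }  — shift
  I19: { [E → g E .], [Y → g E .] }  — 2 reduces

I19 contains complete items [E → g E .], [Y → g E .] — reduce-reduce conflict.

Answer: Yes — I19: [E → g E .] vs [Y → g E .]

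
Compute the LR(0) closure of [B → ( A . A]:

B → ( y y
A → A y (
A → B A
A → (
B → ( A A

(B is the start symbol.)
To compute CLOSURE, for each item [A → α.Bβ] where B is a non-terminal, add [B → .γ] for all productions B → γ; repeat for the newly added items until nothing changes.

Start with: [B → ( A . A]
  [B → ( A . A] has the dot before A: add [A → . A y (], [A → . B A], [A → . (]
  [A → . B A] has the dot before B: add [B → . ( y y], [B → . ( A A]
No further items can be added.

CLOSURE = { [A → . (], [A → . A y (], [A → . B A], [B → ( A . A], [B → . ( A A], [B → . ( y y] }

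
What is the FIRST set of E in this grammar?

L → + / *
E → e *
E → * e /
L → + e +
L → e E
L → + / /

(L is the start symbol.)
{ '*', 'e' }

From E → e *:
  - e is a terminal: add 'e' and stop
From E → * e /:
  - '*' is a terminal: add '*' and stop

Collecting: FIRST(E) = { '*', 'e' }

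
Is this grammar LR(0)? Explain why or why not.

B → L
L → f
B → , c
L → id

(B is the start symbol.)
Yes, the grammar is LR(0)

A grammar is LR(0) if no state in the canonical LR(0) collection has:
  - both a shift item (dot before a terminal) and a complete item (shift-reduce conflict), or
  - two or more complete items (reduce-reduce conflict; the accept item [B' → B .] counts as a complete item here).

Augment with B' → B and build the canonical LR(0) collection (I0 = CLOSURE({[B' → . B]}), then GOTO on every symbol after a dot until no new states appear). It has 7 states:
  I0: { [B → . , c], [B → . L], [B' → . B], [L → . f], [L → . id] }  — shift
  I1: { [B → , . c] }  — shift
  I2: { [B' → B .] }  — accept
  I3: { [B → L .] }  — reduce
  I4: { [L → f .] }  — reduce
  I5: { [L → id .] }  — reduce
  I6: { [B → , c .] }  — reduce

Every state is either a pure shift/goto state or contains exactly one complete item and nothing to shift — no conflicts. The grammar is LR(0).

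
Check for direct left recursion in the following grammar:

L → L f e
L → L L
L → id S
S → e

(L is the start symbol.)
Yes, L is left-recursive

L → L f e: LEFT RECURSIVE (starts with L)
L → L L: LEFT RECURSIVE (starts with L)
L → id S: starts with id
S → e: starts with e

The grammar has direct left recursion on: L.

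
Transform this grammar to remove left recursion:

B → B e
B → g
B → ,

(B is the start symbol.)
B is directly left-recursive. The standard transformation for
  A → A α₁ | ... | A α_m | β₁ | ... | β_n
is
  A  → β₁ A' | ... | β_n A'
  A' → α₁ A' | ... | α_m A' | ε

B → g becomes B → g B'
B → , becomes B → , B'
B → B e becomes B' → e B'
Add B' → ε

Resulting grammar:
B → g B'
B → , B'
B' → e B'
B' → ε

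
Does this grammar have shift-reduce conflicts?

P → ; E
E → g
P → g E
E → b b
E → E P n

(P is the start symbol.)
A shift-reduce conflict occurs when an LR(0) state has both:
  - a complete (reduce) item [A → α .] (dot at the end), and
  - a shift item [B → β . c γ] (dot before a terminal).

Augment with P' → P and build the canonical LR(0) collection (I0 = CLOSURE({[P' → . P]}), then GOTO on every symbol after a dot until no new states appear). It has 11 states:
  I0: { [P → . ; E], [P → . g E], [P' → . P] }  — shift
  I1: { [E → . E P n], [E → . b b], [E → . g], [P → ; . E] }  — shift
  I2: { [P' → P .] }  — accept
  I3: { [E → . E P n], [E → . b b], [E → . g], [P → g . E] }  — shift
  I4: { [E → E . P n], [P → . ; E], [P → . g E], [P → g E .] }  — shift, reduce
  I5: { [E → b . b] }  — shift
  I6: { [E → g .] }  — reduce
  I7: { [E → b b .] }  — reduce
  I8: { [E → E P . n] }  — shift
  I9: { [E → E P n .] }  — reduce
  I10: { [E → E . P n], [P → . ; E], [P → . g E], [P → ; E .] }  — shift, reduce

I4 contains reduce item [P → g E .] and shift items [P → . ; E], [P → . g E] — shift-reduce conflict.
I10 contains reduce item [P → ; E .] and shift items [P → . ; E], [P → . g E] — shift-reduce conflict.

Answer: Yes — I4: [P → g E .] vs [P → . ; E]; I10: [P → ; E .] vs [P → . ; E]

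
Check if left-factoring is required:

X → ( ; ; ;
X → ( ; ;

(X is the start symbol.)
Left-factoring is needed when two productions for the same non-terminal
share a common prefix on the right-hand side.

Productions for X:
  X → ( ; ; ;
  X → ( ; ;

Found common prefix '( ; ;' in productions for X

Answer: Yes, X has productions with common prefix '( ; ;'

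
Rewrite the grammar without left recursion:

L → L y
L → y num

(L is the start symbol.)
L → y num L'
L' → y L'
L' → ε

L is directly left-recursive. The standard transformation for
  A → A α₁ | ... | A α_m | β₁ | ... | β_n
is
  A  → β₁ A' | ... | β_n A'
  A' → α₁ A' | ... | α_m A' | ε

L → y num becomes L → y num L'
L → L y becomes L' → y L'
Add L' → ε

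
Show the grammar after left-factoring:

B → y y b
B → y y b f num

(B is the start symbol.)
B → y y b B'
B' → ε
B' → f num

Left-factoring transforms A → αβ₁ | αβ₂ into A → αA' and A' → β₁ | β₂
(α is the longest common prefix among the alternatives). Repeat until
no nonterminal has two alternatives with a common prefix.

Round 1: B has alternatives sharing prefix 'y y b'. Introduce B': B → y y b B'
  Add: B' → ε
  Add: B' → f num

No remaining common prefixes — done.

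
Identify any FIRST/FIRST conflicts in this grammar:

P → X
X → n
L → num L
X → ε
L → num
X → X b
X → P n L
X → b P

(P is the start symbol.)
Yes. X → n / X → X b on { 'n' }; X → n / X → P n L on { 'n' }; X → X b / X → P n L on { 'b', 'n' }; X → X b / X → b P on { 'b' }; X → P n L / X → b P on { 'b' }; L → num L / L → num on { 'num' }

FIRST sets of the non-terminals at (or reachable through a nullable prefix from) the front of some alternative:
  FIRST(X) = { 'b', 'n', ε }
  FIRST(P) = { 'b', 'n', ε }

Productions for X:
  X → n: FIRST = { 'n' }
  X → ε: FIRST = { ε }
  X → X b: FIRST = { 'b', 'n' }
  X → P n L: FIRST = { 'b', 'n' }
  X → b P: FIRST = { 'b' }
Productions for L:
  L → num L: FIRST = { 'num' }
  L → num: FIRST = { 'num' }
P has only one production, so no FIRST/FIRST conflict is possible there.

Conflict for X: X → n and X → X b
  Overlap: { 'n' }
Conflict for X: X → n and X → P n L
  Overlap: { 'n' }
Conflict for X: X → X b and X → P n L
  Overlap: { 'b', 'n' }
Conflict for X: X → X b and X → b P
  Overlap: { 'b' }
Conflict for X: X → P n L and X → b P
  Overlap: { 'b' }
Conflict for L: L → num L and L → num
  Overlap: { 'num' }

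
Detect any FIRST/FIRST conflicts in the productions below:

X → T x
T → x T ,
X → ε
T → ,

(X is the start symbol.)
A FIRST/FIRST conflict occurs when two productions N → α and N → β for the same non-terminal have FIRST(α) ∩ FIRST(β) ≠ ∅ (with ε ∈ FIRST of a nullable right-hand side, so two nullable alternatives also conflict).

FIRST sets of the non-terminals at (or reachable through a nullable prefix from) the front of some alternative:
  FIRST(T) = { ',', 'x' }

Productions for X:
  X → T x: FIRST = { ',', 'x' }
  X → ε: FIRST = { ε }
Productions for T:
  T → x T ,: FIRST = { 'x' }
  T → ,: FIRST = { ',' }

All alternatives of each non-terminal have pairwise disjoint FIRST sets.

Answer: No FIRST/FIRST conflicts.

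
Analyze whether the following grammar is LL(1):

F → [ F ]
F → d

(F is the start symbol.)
Yes, the grammar is LL(1).

For F:
  PREDICT(F → '[' F ']') = { '[' }
  PREDICT(F → d) = { 'd' }

All predict sets are disjoint. The grammar IS LL(1).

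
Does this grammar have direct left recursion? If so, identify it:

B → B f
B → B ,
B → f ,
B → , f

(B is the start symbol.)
B → B f: LEFT RECURSIVE (starts with B)
B → B ,: LEFT RECURSIVE (starts with B)
B → f ,: starts with f
B → , f: starts with ','

The grammar has direct left recursion on: B.

Answer: Yes, B is left-recursive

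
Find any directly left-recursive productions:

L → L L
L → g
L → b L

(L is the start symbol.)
Yes, L is left-recursive

Direct left recursion occurs when N → N α for some non-terminal N (the right-hand side begins with the left-hand side itself).

L → L L: LEFT RECURSIVE (starts with L)
L → g: starts with g
L → b L: starts with b

The grammar has direct left recursion on: L.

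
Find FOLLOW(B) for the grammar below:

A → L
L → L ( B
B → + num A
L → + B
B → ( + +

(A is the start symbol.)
{ $, '(' }

To compute FOLLOW(B), find every occurrence of B on a right-hand side N → α B β: add FIRST(β) \ {ε}, and if β is empty or nullable also add FOLLOW(N). Iterate to a fixed point.

In L → L ( B: B is at the end, add FOLLOW(L)
In L → + B: B is at the end, add FOLLOW(L)

The FOLLOW sets referred to above (computed the same way, to a fixed point):
  FOLLOW(L) = { $, '(' }

Taking the union: FOLLOW(B) = { $, '(' }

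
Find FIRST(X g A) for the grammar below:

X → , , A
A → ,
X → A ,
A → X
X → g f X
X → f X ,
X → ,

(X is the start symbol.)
FIRST sets of the non-terminals involved (from the grammar, by fixed-point iteration):
  FIRST(X) = { ',', 'f', 'g' }

To compute FIRST(X g A), process the symbols left to right:
Symbol X is a non-terminal. Add FIRST(X) \ {ε} = { ',', 'f', 'g' }
X is not nullable (ε ∉ FIRST(X)), so stop here.
FIRST(X g A) = { ',', 'f', 'g' }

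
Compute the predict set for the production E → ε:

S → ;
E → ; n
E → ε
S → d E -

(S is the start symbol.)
{ '-' }

PREDICT(E → ε) = (FIRST(RHS) \ {ε}) ∪ (FOLLOW(E) if ε ∈ FIRST(RHS), i.e. RHS ⇒* ε)
The right-hand side is ε (FIRST(ε) = { ε }), so the predict set is FOLLOW(E) = { '-' }
PREDICT(E → ε) = { '-' }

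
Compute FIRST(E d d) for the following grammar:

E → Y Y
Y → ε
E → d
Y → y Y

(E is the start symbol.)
{ 'd', 'y' }

FIRST sets of the non-terminals involved (from the grammar, by fixed-point iteration):
  FIRST(E) = { 'd', 'y', ε }

To compute FIRST(E d d), process the symbols left to right:
Symbol E is a non-terminal. Add FIRST(E) \ {ε} = { 'd', 'y' }
E is nullable (ε ∈ FIRST(E)), continue to the next symbol.
Symbol d is a terminal. Add 'd' and stop.
FIRST(E d d) = { 'd', 'y' }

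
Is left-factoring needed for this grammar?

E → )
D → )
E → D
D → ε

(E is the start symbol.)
No, left-factoring is not needed

Left-factoring is needed when two productions for the same non-terminal
share a common prefix on the right-hand side.

Productions for E:
  E → )
  E → D
Productions for D:
  D → )
  D → ε

No common prefixes found.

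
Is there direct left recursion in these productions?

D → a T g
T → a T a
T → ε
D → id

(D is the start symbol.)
Direct left recursion occurs when N → N α for some non-terminal N (the right-hand side begins with the left-hand side itself).

D → a T g: starts with a
T → a T a: starts with a
T → ε: starts with ε
D → id: starts with id

No direct left recursion found.

Answer: No direct left recursion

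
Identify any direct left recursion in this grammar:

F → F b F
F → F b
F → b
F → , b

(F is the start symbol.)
Yes, F is left-recursive

F → F b F: LEFT RECURSIVE (starts with F)
F → F b: LEFT RECURSIVE (starts with F)
F → b: starts with b
F → , b: starts with ','

The grammar has direct left recursion on: F.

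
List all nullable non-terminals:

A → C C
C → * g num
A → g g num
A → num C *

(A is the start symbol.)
None

There are no ε-productions, so no non-terminal can derive ε.
No non-terminals are nullable.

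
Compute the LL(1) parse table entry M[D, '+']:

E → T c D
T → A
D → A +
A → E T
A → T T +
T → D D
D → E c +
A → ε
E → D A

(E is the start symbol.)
D → A +, D → E c +

To find M[D, '+'], we find productions for D where '+' is in the predict set (PREDICT(N → α) = (FIRST(α) \ {ε}) ∪ (FOLLOW(N) if α ⇒* ε)).

Relevant sets:
  FIRST(A) = { '+', 'c', ε }
  FIRST(E) = { '+', 'c' }

D → A +: PREDICT = { '+', 'c' }
  '+' is in predict set, so this production goes in M[D, '+']
D → E c +: PREDICT = { '+', 'c' }
  '+' is in predict set, so this production goes in M[D, '+']

M[D, '+'] = D → A +, D → E c +  (a multiply-defined cell — the grammar is not LL(1))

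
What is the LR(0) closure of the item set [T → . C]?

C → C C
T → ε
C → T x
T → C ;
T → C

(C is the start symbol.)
{ [C → . C C], [C → . T x], [T → . C ;], [T → . C], [T → .] }

To compute CLOSURE, for each item [A → α.Bβ] where B is a non-terminal, add [B → .γ] for all productions B → γ; repeat for the newly added items until nothing changes.

Start with: [T → . C]
  [T → . C] has the dot before C: add [C → . C C], [C → . T x]
  [C → . T x] has the dot before T: add [T → .], [T → . C ;]
No further items can be added.

CLOSURE = { [C → . C C], [C → . T x], [T → . C ;], [T → . C], [T → .] }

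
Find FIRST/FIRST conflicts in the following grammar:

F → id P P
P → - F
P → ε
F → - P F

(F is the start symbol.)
No FIRST/FIRST conflicts.

Productions for F:
  F → id P P: FIRST = { 'id' }
  F → - P F: FIRST = { '-' }
Productions for P:
  P → - F: FIRST = { '-' }
  P → ε: FIRST = { ε }

All alternatives of each non-terminal have pairwise disjoint FIRST sets.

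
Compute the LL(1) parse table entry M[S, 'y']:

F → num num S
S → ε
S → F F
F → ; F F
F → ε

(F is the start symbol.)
Empty (error entry)

To find M[S, 'y'], we find productions for S where 'y' is in the predict set (PREDICT(N → α) = (FIRST(α) \ {ε}) ∪ (FOLLOW(N) if α ⇒* ε)).

Relevant sets:
  FIRST(F) = { ';', 'num', ε }
  FOLLOW(S) = { $, ';', 'num' }

S → ε: PREDICT = { $, ';', 'num' }
S → F F: PREDICT = { $, ';', 'num' }

M[S, 'y'] is empty (no production applies)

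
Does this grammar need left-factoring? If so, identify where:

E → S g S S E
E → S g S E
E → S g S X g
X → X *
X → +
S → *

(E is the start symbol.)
Yes, E has productions with common prefix 'S g S'

Left-factoring is needed when two productions for the same non-terminal
share a common prefix on the right-hand side.

Productions for E:
  E → S g S S E
  E → S g S E
  E → S g S X g
Productions for X:
  X → X *
  X → +

Found common prefix 'S g S' in productions for E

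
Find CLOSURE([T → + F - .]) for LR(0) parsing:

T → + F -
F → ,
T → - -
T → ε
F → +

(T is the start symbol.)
{ [T → + F - .] }

To compute CLOSURE, for each item [A → α.Bβ] where B is a non-terminal, add [B → .γ] for all productions B → γ; repeat for the newly added items until nothing changes.

Start with: [T → + F - .]
The dot is at the end, so nothing is added.

CLOSURE = { [T → + F - .] }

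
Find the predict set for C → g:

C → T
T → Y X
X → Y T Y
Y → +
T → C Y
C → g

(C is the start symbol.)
PREDICT(C → g) = (FIRST(RHS) \ {ε}) ∪ (FOLLOW(C) if ε ∈ FIRST(RHS), i.e. RHS ⇒* ε)
FIRST(g) = { 'g' }
ε ∉ FIRST(g), so FOLLOW(C) is not added.
PREDICT(C → g) = { 'g' }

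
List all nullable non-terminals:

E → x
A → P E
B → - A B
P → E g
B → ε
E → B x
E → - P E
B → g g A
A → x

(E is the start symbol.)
A non-terminal is nullable if it can derive ε (the empty string): either it has an ε-production, or it has a production whose right-hand side consists entirely of nullable non-terminals.

ε-productions: B → ε
So B is immediately nullable.
No further non-terminal can be added: every production for the remaining non-terminals contains a terminal or a non-nullable non-terminal.
Nullable = { 'B' }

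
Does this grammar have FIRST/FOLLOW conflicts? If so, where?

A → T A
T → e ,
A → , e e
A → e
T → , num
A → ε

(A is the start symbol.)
No FIRST/FOLLOW conflicts.

Nullable non-terminals: A.
FIRST sets used below: FIRST(T) = { ',', 'e' }

A: nullable alternative(s) A → ε; FOLLOW(A) = { $ }
  A → T A: FIRST \ {ε} = { ',', 'e' } — disjoint from FOLLOW(A)
  A → , e e: FIRST \ {ε} = { ',' } — disjoint from FOLLOW(A)
  A → e: FIRST \ {ε} = { 'e' } — disjoint from FOLLOW(A)
  A → ε: FIRST \ {ε} = { } — this is the only nullable alternative, skip

T has no nullable alternative, so no FIRST/FOLLOW check is needed there.

No FIRST/FOLLOW conflicts found.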